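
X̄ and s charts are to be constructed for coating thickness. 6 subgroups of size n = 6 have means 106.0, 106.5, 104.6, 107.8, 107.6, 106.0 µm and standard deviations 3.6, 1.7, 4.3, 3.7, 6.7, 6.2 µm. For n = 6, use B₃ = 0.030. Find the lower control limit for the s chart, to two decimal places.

0.13

s̄ = (3.6 + 1.7 + 4.3 + 3.7 + 6.7 + 6.2) / 6 = 4.3667
LCL_s = B₃·s̄ = 0.030 × 4.3667 = 0.1310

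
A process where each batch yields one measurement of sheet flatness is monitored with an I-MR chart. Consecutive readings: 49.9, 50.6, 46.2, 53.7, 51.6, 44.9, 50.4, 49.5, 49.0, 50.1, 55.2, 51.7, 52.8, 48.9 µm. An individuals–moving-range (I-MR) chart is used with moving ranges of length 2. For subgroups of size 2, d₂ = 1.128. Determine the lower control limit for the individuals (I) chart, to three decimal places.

X̄ = (49.9 + 50.6 + 46.2 + 53.7 + 51.6 + 44.9 + 50.4 + 49.5 + 49.0 + 50.1 + 55.2 + 51.7 + 52.8 + 48.9) / 14 = 50.3214
Moving ranges: 0.7, 4.4, 7.5, 2.1, 6.7, 5.5, 0.9, 0.5, 1.1, 5.1, 3.5, 1.1, 3.9; M̄R̄ = 43.0000 / 13 = 3.3077
LCL = X̄ − 3·M̄R̄/d₂ = 50.3214 − 3 × 3.3077 / 1.128 = 41.5244

41.524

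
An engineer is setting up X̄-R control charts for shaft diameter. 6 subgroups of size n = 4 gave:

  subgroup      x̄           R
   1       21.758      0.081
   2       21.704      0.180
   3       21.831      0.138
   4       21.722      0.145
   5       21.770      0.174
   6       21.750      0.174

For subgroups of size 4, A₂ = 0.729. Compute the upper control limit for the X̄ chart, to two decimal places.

X̄̄ = (21.758 + 21.704 + 21.831 + 21.722 + 21.770 + 21.750) / 6 = 130.5350 / 6 = 21.7558
R̄ = (0.081 + 0.180 + 0.138 + 0.145 + 0.174 + 0.174) / 6 = 0.8920 / 6 = 0.1487
UCL = X̄̄ + A₂·R̄ = 21.7558 + 0.729 × 0.1487 = 21.8642

21.86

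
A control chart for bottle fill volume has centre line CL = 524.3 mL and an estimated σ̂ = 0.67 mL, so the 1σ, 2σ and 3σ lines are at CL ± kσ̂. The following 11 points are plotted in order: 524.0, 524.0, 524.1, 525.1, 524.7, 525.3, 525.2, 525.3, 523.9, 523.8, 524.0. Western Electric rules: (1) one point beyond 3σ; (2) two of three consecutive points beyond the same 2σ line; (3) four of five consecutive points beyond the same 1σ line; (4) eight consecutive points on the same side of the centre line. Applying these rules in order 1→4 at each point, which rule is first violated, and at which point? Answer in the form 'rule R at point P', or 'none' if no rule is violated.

Zone of each point (C = within 1σ̂, B = 1σ̂–2σ̂, A = 2σ̂–3σ̂, * = beyond 3σ̂; sign = side of CL): 1:-C, 2:-C, 3:-C, 4:+B, 5:+C, 6:+B, 7:+B, 8:+B, 9:-C, 10:-C, 11:-C
Rule 3 (four of five consecutive points beyond the same 1σ limit) is satisfied at point 8.

rule 3 at point 8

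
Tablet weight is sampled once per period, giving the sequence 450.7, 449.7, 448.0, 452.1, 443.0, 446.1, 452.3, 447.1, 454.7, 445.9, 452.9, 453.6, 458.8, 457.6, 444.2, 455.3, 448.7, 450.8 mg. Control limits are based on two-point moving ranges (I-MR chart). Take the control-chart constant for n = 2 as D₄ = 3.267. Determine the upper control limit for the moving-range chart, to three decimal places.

18.084

Moving ranges: 1.0, 1.7, 4.1, 9.1, 3.1, 6.2, 5.2, 7.6, 8.8, 7.0, 0.7, 5.2, 1.2, 13.4, 11.1, 6.6, 2.1; M̄R̄ = 94.1000 / 17 = 5.5353
UCL_MR = D₄·M̄R̄ = 3.267 × 5.5353 = 18.0838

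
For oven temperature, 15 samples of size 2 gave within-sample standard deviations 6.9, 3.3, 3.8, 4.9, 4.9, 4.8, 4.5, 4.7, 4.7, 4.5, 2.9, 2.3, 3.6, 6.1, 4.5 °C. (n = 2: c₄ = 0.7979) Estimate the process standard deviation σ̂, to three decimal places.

s̄ = (6.9 + 3.3 + 3.8 + 4.9 + 4.9 + 4.8 + 4.5 + 4.7 + 4.7 + 4.5 + 2.9 + 2.3 + 3.6 + 6.1 + 4.5) / 15 = 4.4267
σ̂ = s̄ / c₄ = 4.4267 / 0.7979 = 5.5479

5.548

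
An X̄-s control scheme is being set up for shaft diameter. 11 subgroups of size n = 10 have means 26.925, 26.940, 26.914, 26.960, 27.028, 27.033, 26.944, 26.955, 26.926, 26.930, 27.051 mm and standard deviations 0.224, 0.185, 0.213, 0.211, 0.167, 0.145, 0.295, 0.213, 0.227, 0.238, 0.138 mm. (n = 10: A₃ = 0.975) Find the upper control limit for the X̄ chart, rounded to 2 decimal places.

27.16

X̄̄ = (26.925 + 26.940 + 26.914 + 26.960 + 27.028 + 27.033 + 26.944 + 26.955 + 26.926 + 26.930 + 27.051) / 11 = 26.9642
s̄ = (0.224 + 0.185 + 0.213 + 0.211 + 0.167 + 0.145 + 0.295 + 0.213 + 0.227 + 0.238 + 0.138) / 11 = 0.2051
UCL = X̄̄ + A₃·s̄ = 26.9642 + 0.975 × 0.2051 = 27.1641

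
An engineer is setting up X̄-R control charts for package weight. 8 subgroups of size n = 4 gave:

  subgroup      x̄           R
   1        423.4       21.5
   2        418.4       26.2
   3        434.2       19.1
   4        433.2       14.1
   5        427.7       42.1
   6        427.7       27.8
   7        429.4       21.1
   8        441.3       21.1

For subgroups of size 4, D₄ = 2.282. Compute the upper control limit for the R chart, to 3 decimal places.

R̄ = (21.5 + 26.2 + 19.1 + 14.1 + 42.1 + 27.8 + 21.1 + 21.1) / 8 = 193.0000 / 8 = 24.1250
UCL_R = D₄·R̄ = 2.282 × 24.1250 = 55.0532

55.053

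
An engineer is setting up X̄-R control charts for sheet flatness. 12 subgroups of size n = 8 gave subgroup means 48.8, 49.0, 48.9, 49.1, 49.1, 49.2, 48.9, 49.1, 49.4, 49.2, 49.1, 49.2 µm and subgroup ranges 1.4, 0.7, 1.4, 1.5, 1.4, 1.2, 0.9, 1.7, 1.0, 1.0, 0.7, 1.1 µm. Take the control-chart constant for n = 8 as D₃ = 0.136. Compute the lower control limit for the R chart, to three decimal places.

R̄ = (1.4 + 0.7 + 1.4 + 1.5 + 1.4 + 1.2 + 0.9 + 1.7 + 1.0 + 1.0 + 0.7 + 1.1) / 12 = 14.0000 / 12 = 1.1667
LCL_R = D₃·R̄ = 0.136 × 1.1667 = 0.1587

0.159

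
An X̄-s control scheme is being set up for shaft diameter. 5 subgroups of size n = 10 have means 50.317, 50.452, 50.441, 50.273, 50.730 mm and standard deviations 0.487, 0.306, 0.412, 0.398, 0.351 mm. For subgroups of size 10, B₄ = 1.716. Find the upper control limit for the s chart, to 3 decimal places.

0.671

s̄ = (0.487 + 0.306 + 0.412 + 0.398 + 0.351) / 5 = 0.3908
UCL_s = B₄·s̄ = 1.716 × 0.3908 = 0.6706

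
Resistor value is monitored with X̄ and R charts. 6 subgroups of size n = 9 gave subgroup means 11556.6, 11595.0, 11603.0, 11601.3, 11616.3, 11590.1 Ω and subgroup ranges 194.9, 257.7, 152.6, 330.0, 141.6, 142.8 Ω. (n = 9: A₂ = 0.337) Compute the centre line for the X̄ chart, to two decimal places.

X̄̄ = (11556.6 + 11595.0 + 11603.0 + 11601.3 + 11616.3 + 11590.1) / 6 = 69562.3000 / 6 = 11593.7167
CL = X̄̄ = 11593.7167

11593.72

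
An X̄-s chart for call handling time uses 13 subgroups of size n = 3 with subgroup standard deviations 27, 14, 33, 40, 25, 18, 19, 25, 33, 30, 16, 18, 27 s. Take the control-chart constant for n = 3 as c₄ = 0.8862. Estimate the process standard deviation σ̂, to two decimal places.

s̄ = (27 + 14 + 33 + 40 + 25 + 18 + 19 + 25 + 33 + 30 + 16 + 18 + 27) / 13 = 25.0000
σ̂ = s̄ / c₄ = 25.0000 / 0.8862 = 28.2103

28.21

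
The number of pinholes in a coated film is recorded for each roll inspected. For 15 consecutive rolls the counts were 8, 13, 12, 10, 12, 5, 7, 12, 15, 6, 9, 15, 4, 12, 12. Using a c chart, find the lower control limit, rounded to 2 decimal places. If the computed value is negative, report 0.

0.58

c̄ = (8 + 13 + 12 + 10 + 12 + 5 + 7 + 12 + 15 + 6 + 9 + 15 + 4 + 12 + 12) / 15 = 152 / 15 = 10.1333
LCL = c̄ − 3√c̄ = 10.1333 − 3 × 3.1833 = 0.5835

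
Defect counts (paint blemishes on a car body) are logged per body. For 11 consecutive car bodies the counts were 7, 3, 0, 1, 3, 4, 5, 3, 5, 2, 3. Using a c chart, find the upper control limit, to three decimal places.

8.700

c̄ = (7 + 3 + 0 + 1 + 3 + 4 + 5 + 3 + 5 + 2 + 3) / 11 = 36 / 11 = 3.2727
UCL = c̄ + 3√c̄ = 3.2727 + 3 × √3.2727 = 3.2727 + 3 × 1.8091 = 8.6999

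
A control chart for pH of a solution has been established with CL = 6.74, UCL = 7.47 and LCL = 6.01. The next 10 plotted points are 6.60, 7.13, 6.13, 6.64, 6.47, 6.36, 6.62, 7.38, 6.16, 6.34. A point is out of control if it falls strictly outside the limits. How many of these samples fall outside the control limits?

All 10 points lie within [6.01, 7.47].

0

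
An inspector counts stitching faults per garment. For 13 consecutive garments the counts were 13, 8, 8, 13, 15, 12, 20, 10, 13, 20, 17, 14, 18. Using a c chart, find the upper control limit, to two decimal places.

c̄ = (13 + 8 + 8 + 13 + 15 + 12 + 20 + 10 + 13 + 20 + 17 + 14 + 18) / 13 = 181 / 13 = 13.9231
UCL = c̄ + 3√c̄ = 13.9231 + 3 × √13.9231 = 13.9231 + 3 × 3.7314 = 25.1172

25.12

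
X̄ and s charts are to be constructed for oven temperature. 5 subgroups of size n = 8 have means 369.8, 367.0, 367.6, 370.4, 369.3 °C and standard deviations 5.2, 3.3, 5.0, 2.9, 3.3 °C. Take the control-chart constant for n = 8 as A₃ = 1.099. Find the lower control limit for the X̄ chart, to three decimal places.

X̄̄ = (369.8 + 367.0 + 367.6 + 370.4 + 369.3) / 5 = 368.8200
s̄ = (5.2 + 3.3 + 5.0 + 2.9 + 3.3) / 5 = 3.9400
LCL = X̄̄ − A₃·s̄ = 368.8200 − 1.099 × 3.9400 = 364.4899

364.490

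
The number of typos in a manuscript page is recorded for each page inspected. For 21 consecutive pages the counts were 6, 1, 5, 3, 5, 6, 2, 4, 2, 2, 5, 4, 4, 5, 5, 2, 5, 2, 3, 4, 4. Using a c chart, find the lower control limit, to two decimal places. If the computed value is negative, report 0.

c̄ = (6 + 1 + 5 + 3 + 5 + 6 + 2 + 4 + 2 + 2 + 5 + 4 + 4 + 5 + 5 + 2 + 5 + 2 + 3 + 4 + 4) / 21 = 79 / 21 = 3.7619
LCL = c̄ − 3√c̄ = 3.7619 − 3 × 1.9396 = -2.0568 → 0 (cannot be negative)

0.00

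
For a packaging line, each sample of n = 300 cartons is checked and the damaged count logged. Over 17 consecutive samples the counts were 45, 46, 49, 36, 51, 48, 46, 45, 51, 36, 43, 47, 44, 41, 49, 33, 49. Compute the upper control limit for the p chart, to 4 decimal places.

0.2105

p̄ = Σdᵢ / (k·n) = 759 / (17 × 300) = 0.14882
UCL = p̄ + 3·√(p̄(1−p̄)/n) = 0.14882 + 3 × √(0.14882×0.85118/300) = 0.14882 + 3 × 0.02055 = 0.21047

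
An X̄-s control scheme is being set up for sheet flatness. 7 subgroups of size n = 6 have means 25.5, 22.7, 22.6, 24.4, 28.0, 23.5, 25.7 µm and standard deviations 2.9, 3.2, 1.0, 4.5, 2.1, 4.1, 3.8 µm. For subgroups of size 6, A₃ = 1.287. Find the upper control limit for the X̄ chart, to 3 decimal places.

X̄̄ = (25.5 + 22.7 + 22.6 + 24.4 + 28.0 + 23.5 + 25.7) / 7 = 24.6286
s̄ = (2.9 + 3.2 + 1.0 + 4.5 + 2.1 + 4.1 + 3.8) / 7 = 3.0857
UCL = X̄̄ + A₃·s̄ = 24.6286 + 1.287 × 3.0857 = 28.5999

28.600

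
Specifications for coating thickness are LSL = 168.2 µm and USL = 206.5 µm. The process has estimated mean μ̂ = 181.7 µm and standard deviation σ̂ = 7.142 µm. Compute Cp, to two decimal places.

0.89

Cp = (USL − LSL) / (6σ̂) = (206.5 − 168.2) / (6 × 7.142) = 38.3000 / 42.8520 = 0.8938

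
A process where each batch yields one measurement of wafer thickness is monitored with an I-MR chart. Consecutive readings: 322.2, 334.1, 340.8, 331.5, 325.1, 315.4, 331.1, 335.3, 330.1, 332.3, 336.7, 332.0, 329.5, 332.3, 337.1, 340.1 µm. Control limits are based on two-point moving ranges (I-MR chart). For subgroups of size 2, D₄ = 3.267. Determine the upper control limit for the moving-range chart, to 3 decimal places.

Moving ranges: 11.9, 6.7, 9.3, 6.4, 9.7, 15.7, 4.2, 5.2, 2.2, 4.4, 4.7, 2.5, 2.8, 4.8, 3.0; M̄R̄ = 93.5000 / 15 = 6.2333
UCL_MR = D₄·M̄R̄ = 3.267 × 6.2333 = 20.3643

20.364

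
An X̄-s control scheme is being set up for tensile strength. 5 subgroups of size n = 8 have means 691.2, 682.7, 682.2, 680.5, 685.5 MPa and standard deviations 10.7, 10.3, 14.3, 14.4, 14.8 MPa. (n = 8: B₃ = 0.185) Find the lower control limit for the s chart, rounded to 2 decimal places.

2.39

s̄ = (10.7 + 10.3 + 14.3 + 14.4 + 14.8) / 5 = 12.9000
LCL_s = B₃·s̄ = 0.185 × 12.9000 = 2.3865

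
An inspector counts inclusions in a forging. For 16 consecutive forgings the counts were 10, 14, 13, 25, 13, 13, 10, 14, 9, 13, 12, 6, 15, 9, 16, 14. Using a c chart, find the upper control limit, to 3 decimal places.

c̄ = (10 + 14 + 13 + 25 + 13 + 13 + 10 + 14 + 9 + 13 + 12 + 6 + 15 + 9 + 16 + 14) / 16 = 206 / 16 = 12.8750
UCL = c̄ + 3√c̄ = 12.8750 + 3 × √12.8750 = 12.8750 + 3 × 3.5882 = 23.6395

23.640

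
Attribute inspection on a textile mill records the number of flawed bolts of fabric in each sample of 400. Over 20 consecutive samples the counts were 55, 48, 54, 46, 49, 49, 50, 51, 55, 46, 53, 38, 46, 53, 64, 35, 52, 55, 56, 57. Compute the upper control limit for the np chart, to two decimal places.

70.54

p̄ = Σdᵢ / (k·n) = 1012 / (20 × 400) = 0.12650
UCL = np̄ + 3·√(np̄(1−p̄)) = 50.6000 + 3 × √(50.6000×0.87350) = 50.6000 + 3 × 6.6482 = 70.5447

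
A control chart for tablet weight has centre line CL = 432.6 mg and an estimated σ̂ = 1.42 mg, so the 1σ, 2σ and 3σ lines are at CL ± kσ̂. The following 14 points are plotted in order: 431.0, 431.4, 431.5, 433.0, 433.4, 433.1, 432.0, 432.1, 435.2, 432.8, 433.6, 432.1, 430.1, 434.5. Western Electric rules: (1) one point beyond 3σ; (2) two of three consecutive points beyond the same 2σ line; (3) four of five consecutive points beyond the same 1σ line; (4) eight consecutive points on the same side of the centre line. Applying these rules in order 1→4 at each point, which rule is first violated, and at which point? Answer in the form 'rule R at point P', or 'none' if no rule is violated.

none

Zone of each point (C = within 1σ̂, B = 1σ̂–2σ̂, A = 2σ̂–3σ̂, * = beyond 3σ̂; sign = side of CL): 1:-B, 2:-C, 3:-C, 4:+C, 5:+C, 6:+C, 7:-C, 8:-C, 9:+B, 10:+C, 11:+C, 12:-C, 13:-B, 14:+B
No rule fires across all 14 points.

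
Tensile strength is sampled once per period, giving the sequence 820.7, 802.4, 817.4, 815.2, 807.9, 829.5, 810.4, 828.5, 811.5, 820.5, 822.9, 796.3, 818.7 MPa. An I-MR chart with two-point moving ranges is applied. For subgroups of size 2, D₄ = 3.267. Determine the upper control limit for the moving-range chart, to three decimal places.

48.733

Moving ranges: 18.3, 15.0, 2.2, 7.3, 21.6, 19.1, 18.1, 17.0, 9.0, 2.4, 26.6, 22.4; M̄R̄ = 179.0000 / 12 = 14.9167
UCL_MR = D₄·M̄R̄ = 3.267 × 14.9167 = 48.7327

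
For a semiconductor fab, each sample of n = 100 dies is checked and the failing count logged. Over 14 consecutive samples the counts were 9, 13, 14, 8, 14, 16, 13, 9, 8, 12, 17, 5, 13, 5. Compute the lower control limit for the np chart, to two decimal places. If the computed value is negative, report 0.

p̄ = Σdᵢ / (k·n) = 156 / (14 × 100) = 0.11143
LCL = np̄ − 3·√(np̄(1−p̄)) = 11.1429 − 3 × 3.1466 = 1.7030

1.70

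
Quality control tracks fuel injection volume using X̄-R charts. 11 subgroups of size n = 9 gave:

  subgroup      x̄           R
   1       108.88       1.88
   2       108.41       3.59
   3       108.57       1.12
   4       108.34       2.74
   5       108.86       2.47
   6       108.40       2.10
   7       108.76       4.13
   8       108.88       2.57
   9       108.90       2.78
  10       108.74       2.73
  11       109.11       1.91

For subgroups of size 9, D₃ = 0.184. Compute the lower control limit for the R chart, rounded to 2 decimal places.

0.47

R̄ = (1.88 + 3.59 + 1.12 + 2.74 + 2.47 + 2.10 + 4.13 + 2.57 + 2.78 + 2.73 + 1.91) / 11 = 28.0200 / 11 = 2.5473
LCL_R = D₃·R̄ = 0.184 × 2.5473 = 0.4687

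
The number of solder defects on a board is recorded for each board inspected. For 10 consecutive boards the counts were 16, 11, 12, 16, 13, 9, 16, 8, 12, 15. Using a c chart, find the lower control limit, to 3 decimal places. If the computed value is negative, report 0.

2.067

c̄ = (16 + 11 + 12 + 16 + 13 + 9 + 16 + 8 + 12 + 15) / 10 = 128 / 10 = 12.8000
LCL = c̄ − 3√c̄ = 12.8000 − 3 × 3.5777 = 2.0669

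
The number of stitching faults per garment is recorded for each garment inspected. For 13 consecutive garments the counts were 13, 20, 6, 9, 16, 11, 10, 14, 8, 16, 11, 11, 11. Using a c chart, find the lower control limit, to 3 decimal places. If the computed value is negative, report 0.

c̄ = (13 + 20 + 6 + 9 + 16 + 11 + 10 + 14 + 8 + 16 + 11 + 11 + 11) / 13 = 156 / 13 = 12.0000
LCL = c̄ − 3√c̄ = 12.0000 − 3 × 3.4641 = 1.6077

1.608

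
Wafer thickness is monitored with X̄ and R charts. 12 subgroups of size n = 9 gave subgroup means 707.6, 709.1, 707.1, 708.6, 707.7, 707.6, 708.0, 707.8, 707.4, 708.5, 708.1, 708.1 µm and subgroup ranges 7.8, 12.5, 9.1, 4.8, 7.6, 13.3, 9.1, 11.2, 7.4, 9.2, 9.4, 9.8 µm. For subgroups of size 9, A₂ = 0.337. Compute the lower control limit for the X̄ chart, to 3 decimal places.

704.844

X̄̄ = (707.6 + 709.1 + 707.1 + 708.6 + 707.7 + 707.6 + 708.0 + 707.8 + 707.4 + 708.5 + 708.1 + 708.1) / 12 = 8495.6000 / 12 = 707.9667
R̄ = (7.8 + 12.5 + 9.1 + 4.8 + 7.6 + 13.3 + 9.1 + 11.2 + 7.4 + 9.2 + 9.4 + 9.8) / 12 = 111.2000 / 12 = 9.2667
LCL = X̄̄ − A₂·R̄ = 707.9667 − 0.337 × 9.2667 = 704.8438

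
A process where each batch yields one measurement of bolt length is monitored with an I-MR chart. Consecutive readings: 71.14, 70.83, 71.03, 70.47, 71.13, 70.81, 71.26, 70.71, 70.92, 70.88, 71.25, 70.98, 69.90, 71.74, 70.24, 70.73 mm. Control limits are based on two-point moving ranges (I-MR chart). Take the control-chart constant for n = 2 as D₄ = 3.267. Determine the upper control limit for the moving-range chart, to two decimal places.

1.93

Moving ranges: 0.31, 0.20, 0.56, 0.66, 0.32, 0.45, 0.55, 0.21, 0.04, 0.37, 0.27, 1.08, 1.84, 1.50, 0.49; M̄R̄ = 8.8500 / 15 = 0.5900
UCL_MR = D₄·M̄R̄ = 3.267 × 0.5900 = 1.9275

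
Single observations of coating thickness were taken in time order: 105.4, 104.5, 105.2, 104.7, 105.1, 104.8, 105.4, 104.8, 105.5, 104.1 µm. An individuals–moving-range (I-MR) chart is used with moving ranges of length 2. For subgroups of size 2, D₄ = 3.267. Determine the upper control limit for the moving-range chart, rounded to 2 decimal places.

2.21

Moving ranges: 0.9, 0.7, 0.5, 0.4, 0.3, 0.6, 0.6, 0.7, 1.4; M̄R̄ = 6.1000 / 9 = 0.6778
UCL_MR = D₄·M̄R̄ = 3.267 × 0.6778 = 2.2143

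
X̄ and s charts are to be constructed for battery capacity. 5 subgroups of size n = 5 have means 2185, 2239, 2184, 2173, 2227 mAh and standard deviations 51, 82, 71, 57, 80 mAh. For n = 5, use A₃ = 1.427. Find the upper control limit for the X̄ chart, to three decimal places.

2298.921

X̄̄ = (2185 + 2239 + 2184 + 2173 + 2227) / 5 = 2201.6000
s̄ = (51 + 82 + 71 + 57 + 80) / 5 = 68.2000
UCL = X̄̄ + A₃·s̄ = 2201.6000 + 1.427 × 68.2000 = 2298.9214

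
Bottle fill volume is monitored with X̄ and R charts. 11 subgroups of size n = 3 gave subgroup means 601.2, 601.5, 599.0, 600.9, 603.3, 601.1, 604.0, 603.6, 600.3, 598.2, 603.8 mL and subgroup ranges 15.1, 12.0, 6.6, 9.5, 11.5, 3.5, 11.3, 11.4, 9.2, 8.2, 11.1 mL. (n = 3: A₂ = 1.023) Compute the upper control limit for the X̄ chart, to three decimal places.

611.711

X̄̄ = (601.2 + 601.5 + 599.0 + 600.9 + 603.3 + 601.1 + 604.0 + 603.6 + 600.3 + 598.2 + 603.8) / 11 = 6616.9000 / 11 = 601.5364
R̄ = (15.1 + 12.0 + 6.6 + 9.5 + 11.5 + 3.5 + 11.3 + 11.4 + 9.2 + 8.2 + 11.1) / 11 = 109.4000 / 11 = 9.9455
UCL = X̄̄ + A₂·R̄ = 601.5364 + 1.023 × 9.9455 = 611.7106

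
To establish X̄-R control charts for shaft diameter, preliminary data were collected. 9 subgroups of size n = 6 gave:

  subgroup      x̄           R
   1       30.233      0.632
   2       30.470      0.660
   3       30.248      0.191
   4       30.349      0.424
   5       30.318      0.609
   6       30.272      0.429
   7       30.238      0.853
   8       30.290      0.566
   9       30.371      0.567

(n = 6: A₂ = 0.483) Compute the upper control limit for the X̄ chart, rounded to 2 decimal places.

X̄̄ = (30.233 + 30.470 + 30.248 + 30.349 + 30.318 + 30.272 + 30.238 + 30.290 + 30.371) / 9 = 272.7890 / 9 = 30.3099
R̄ = (0.632 + 0.660 + 0.191 + 0.424 + 0.609 + 0.429 + 0.853 + 0.566 + 0.567) / 9 = 4.9310 / 9 = 0.5479
UCL = X̄̄ + A₂·R̄ = 30.3099 + 0.483 × 0.5479 = 30.5745

30.57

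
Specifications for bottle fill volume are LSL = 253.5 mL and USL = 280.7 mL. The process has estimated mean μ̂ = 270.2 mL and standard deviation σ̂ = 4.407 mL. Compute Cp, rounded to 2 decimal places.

Cp = (USL − LSL) / (6σ̂) = (280.7 − 253.5) / (6 × 4.407) = 27.2000 / 26.4420 = 1.0287

1.03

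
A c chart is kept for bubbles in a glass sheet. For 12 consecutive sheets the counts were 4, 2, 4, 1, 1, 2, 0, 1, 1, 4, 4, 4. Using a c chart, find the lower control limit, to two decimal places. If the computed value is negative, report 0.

0.00

c̄ = (4 + 2 + 4 + 1 + 1 + 2 + 0 + 1 + 1 + 4 + 4 + 4) / 12 = 28 / 12 = 2.3333
LCL = c̄ − 3√c̄ = 2.3333 − 3 × 1.5275 = -2.2492 → 0 (cannot be negative)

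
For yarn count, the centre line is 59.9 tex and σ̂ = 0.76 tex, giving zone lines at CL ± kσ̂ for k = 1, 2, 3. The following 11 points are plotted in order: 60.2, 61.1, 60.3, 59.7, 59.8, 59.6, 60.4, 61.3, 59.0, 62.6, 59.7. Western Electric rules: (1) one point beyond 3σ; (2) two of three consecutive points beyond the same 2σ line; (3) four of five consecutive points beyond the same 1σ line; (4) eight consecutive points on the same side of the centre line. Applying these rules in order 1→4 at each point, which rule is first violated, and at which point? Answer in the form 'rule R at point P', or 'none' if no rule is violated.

rule 1 at point 10

Zone of each point (C = within 1σ̂, B = 1σ̂–2σ̂, A = 2σ̂–3σ̂, * = beyond 3σ̂; sign = side of CL): 1:+C, 2:+B, 3:+C, 4:-C, 5:-C, 6:-C, 7:+C, 8:+B, 9:-B, 10:+*, 11:-C
Rule 1 (one point beyond the 3σ limits) is satisfied at point 10.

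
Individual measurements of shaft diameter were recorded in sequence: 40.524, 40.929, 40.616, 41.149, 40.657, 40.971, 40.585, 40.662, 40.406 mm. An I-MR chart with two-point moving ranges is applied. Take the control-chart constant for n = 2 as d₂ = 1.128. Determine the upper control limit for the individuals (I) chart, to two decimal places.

41.64

X̄ = (40.524 + 40.929 + 40.616 + 41.149 + 40.657 + 40.971 + 40.585 + 40.662 + 40.406) / 9 = 40.7221
Moving ranges: 0.405, 0.313, 0.533, 0.492, 0.314, 0.386, 0.077, 0.256; M̄R̄ = 2.7760 / 8 = 0.3470
UCL = X̄ + 3·M̄R̄/d₂ = 40.7221 + 3 × 0.3470 / 1.128 = 41.6450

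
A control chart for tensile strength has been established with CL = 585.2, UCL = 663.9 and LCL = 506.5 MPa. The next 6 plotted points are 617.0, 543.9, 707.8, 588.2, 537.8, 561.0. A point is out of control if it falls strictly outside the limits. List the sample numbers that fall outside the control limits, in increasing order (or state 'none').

3

Compare each point to [506.5, 663.9]: sample 3 = 707.8 > UCL.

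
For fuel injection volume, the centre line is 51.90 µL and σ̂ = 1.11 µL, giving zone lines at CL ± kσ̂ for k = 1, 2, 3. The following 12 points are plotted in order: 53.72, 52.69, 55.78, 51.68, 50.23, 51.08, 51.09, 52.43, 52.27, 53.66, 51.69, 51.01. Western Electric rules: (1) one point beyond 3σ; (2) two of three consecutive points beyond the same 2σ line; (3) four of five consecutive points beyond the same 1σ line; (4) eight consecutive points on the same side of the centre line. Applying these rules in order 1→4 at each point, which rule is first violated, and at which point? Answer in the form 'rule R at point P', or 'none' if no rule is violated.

rule 1 at point 3

Zone of each point (C = within 1σ̂, B = 1σ̂–2σ̂, A = 2σ̂–3σ̂, * = beyond 3σ̂; sign = side of CL): 1:+B, 2:+C, 3:+*, 4:-C, 5:-B, 6:-C, 7:-C, 8:+C, 9:+C, 10:+B, 11:-C, 12:-C
Rule 1 (one point beyond the 3σ limits) is satisfied at point 3.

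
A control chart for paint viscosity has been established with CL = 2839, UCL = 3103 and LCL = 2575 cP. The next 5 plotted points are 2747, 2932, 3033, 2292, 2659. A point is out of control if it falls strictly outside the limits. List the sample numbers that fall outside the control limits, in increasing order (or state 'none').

4

Compare each point to [2575, 3103]: sample 4 = 2292 < LCL.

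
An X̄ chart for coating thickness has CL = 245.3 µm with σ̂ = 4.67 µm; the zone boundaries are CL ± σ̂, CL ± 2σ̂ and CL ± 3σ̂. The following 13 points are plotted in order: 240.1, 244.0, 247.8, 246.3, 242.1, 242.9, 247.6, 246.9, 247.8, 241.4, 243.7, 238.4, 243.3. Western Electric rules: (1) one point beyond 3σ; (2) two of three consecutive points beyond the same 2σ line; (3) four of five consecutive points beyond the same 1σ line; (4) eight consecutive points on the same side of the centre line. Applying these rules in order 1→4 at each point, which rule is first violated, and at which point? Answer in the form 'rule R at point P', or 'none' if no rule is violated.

none

Zone of each point (C = within 1σ̂, B = 1σ̂–2σ̂, A = 2σ̂–3σ̂, * = beyond 3σ̂; sign = side of CL): 1:-B, 2:-C, 3:+C, 4:+C, 5:-C, 6:-C, 7:+C, 8:+C, 9:+C, 10:-C, 11:-C, 12:-B, 13:-C
No rule fires across all 13 points.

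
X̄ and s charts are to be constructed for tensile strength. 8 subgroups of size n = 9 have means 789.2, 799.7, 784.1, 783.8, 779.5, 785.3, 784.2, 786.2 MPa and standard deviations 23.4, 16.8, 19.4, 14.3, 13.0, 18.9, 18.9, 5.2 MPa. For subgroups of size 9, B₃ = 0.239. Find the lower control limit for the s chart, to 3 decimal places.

3.881

s̄ = (23.4 + 16.8 + 19.4 + 14.3 + 13.0 + 18.9 + 18.9 + 5.2) / 8 = 16.2375
LCL_s = B₃·s̄ = 0.239 × 16.2375 = 3.8808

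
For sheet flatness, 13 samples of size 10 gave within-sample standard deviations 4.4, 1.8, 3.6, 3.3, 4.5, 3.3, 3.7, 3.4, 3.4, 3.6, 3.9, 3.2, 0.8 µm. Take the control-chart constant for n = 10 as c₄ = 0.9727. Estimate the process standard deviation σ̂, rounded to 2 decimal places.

3.39

s̄ = (4.4 + 1.8 + 3.6 + 3.3 + 4.5 + 3.3 + 3.7 + 3.4 + 3.4 + 3.6 + 3.9 + 3.2 + 0.8) / 13 = 3.3000
σ̂ = s̄ / c₄ = 3.3000 / 0.9727 = 3.3926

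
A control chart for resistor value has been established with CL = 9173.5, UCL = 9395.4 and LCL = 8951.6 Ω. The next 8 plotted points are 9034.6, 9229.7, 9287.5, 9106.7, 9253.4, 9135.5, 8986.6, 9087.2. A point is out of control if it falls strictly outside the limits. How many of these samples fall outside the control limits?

All 8 points lie within [8951.6, 9395.4].

0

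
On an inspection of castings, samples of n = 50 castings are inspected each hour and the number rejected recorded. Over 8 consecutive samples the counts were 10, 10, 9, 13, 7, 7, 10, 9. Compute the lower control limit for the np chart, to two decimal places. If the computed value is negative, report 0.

1.10

p̄ = Σdᵢ / (k·n) = 75 / (8 × 50) = 0.18750
LCL = np̄ − 3·√(np̄(1−p̄)) = 9.3750 − 3 × 2.7599 = 1.0952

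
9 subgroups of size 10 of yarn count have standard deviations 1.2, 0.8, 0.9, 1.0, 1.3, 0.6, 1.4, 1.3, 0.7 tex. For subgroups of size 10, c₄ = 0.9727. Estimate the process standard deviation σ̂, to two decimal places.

1.05

s̄ = (1.2 + 0.8 + 0.9 + 1.0 + 1.3 + 0.6 + 1.4 + 1.3 + 0.7) / 9 = 1.0222
σ̂ = s̄ / c₄ = 1.0222 / 0.9727 = 1.0509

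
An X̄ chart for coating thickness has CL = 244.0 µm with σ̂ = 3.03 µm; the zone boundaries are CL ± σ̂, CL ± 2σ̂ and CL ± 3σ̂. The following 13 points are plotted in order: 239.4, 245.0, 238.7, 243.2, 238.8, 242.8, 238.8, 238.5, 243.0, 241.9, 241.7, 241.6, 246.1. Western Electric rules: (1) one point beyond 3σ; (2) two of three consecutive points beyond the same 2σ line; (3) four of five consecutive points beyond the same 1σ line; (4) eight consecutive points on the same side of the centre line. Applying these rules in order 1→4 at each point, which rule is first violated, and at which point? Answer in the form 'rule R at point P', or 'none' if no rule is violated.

Zone of each point (C = within 1σ̂, B = 1σ̂–2σ̂, A = 2σ̂–3σ̂, * = beyond 3σ̂; sign = side of CL): 1:-B, 2:+C, 3:-B, 4:-C, 5:-B, 6:-C, 7:-B, 8:-B, 9:-C, 10:-C, 11:-C, 12:-C, 13:+C
Rule 4 (eight consecutive points on the same side of the centre line) is satisfied at point 10.

rule 4 at point 10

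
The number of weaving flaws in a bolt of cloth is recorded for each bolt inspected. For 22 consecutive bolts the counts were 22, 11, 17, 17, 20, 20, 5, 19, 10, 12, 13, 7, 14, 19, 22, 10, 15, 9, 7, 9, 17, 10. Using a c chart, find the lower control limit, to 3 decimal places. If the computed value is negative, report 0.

c̄ = (22 + 11 + 17 + 17 + 20 + 20 + 5 + 19 + 10 + 12 + 13 + 7 + 14 + 19 + 22 + 10 + 15 + 9 + 7 + 9 + 17 + 10) / 22 = 305 / 22 = 13.8636
LCL = c̄ − 3√c̄ = 13.8636 − 3 × 3.7234 = 2.6935

2.693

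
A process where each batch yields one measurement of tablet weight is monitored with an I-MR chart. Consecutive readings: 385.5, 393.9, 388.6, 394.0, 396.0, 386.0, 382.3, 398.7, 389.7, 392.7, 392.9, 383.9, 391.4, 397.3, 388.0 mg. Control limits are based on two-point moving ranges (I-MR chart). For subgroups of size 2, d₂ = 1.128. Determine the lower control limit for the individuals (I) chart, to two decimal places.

372.66

X̄ = (385.5 + 393.9 + 388.6 + 394.0 + 396.0 + 386.0 + 382.3 + 398.7 + 389.7 + 392.7 + 392.9 + 383.9 + 391.4 + 397.3 + 388.0) / 15 = 390.7267
Moving ranges: 8.4, 5.3, 5.4, 2.0, 10.0, 3.7, 16.4, 9.0, 3.0, 0.2, 9.0, 7.5, 5.9, 9.3; M̄R̄ = 95.1000 / 14 = 6.7929
LCL = X̄ − 3·M̄R̄/d₂ = 390.7267 − 3 × 6.7929 / 1.128 = 372.6606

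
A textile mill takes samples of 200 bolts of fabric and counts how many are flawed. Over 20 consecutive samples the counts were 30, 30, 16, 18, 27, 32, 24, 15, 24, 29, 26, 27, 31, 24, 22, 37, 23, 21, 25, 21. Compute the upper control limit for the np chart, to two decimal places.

39.16

p̄ = Σdᵢ / (k·n) = 502 / (20 × 200) = 0.12550
UCL = np̄ + 3·√(np̄(1−p̄)) = 25.1000 + 3 × √(25.1000×0.87450) = 25.1000 + 3 × 4.6851 = 39.1552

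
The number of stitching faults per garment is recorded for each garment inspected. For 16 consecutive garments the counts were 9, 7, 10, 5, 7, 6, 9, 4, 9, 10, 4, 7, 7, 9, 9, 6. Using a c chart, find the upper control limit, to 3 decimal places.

15.522

c̄ = (9 + 7 + 10 + 5 + 7 + 6 + 9 + 4 + 9 + 10 + 4 + 7 + 7 + 9 + 9 + 6) / 16 = 118 / 16 = 7.3750
UCL = c̄ + 3√c̄ = 7.3750 + 3 × √7.3750 = 7.3750 + 3 × 2.7157 = 15.5221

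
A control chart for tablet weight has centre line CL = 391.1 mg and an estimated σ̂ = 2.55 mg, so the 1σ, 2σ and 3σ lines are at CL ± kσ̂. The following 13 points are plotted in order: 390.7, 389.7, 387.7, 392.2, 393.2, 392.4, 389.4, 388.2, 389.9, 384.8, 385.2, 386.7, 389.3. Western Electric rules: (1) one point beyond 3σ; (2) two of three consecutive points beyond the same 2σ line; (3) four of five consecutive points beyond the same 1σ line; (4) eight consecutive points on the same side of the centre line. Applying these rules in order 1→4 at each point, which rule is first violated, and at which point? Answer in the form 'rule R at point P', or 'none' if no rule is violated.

rule 2 at point 11

Zone of each point (C = within 1σ̂, B = 1σ̂–2σ̂, A = 2σ̂–3σ̂, * = beyond 3σ̂; sign = side of CL): 1:-C, 2:-C, 3:-B, 4:+C, 5:+C, 6:+C, 7:-C, 8:-B, 9:-C, 10:-A, 11:-A, 12:-B, 13:-C
Rule 2 (two of three consecutive points beyond the same 2σ limit) is satisfied at point 11.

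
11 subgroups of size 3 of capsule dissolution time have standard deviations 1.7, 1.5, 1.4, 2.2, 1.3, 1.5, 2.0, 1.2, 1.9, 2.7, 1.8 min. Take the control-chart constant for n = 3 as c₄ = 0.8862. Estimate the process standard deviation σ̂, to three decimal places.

1.970

s̄ = (1.7 + 1.5 + 1.4 + 2.2 + 1.3 + 1.5 + 2.0 + 1.2 + 1.9 + 2.7 + 1.8) / 11 = 1.7455
σ̂ = s̄ / c₄ = 1.7455 / 0.8862 = 1.9696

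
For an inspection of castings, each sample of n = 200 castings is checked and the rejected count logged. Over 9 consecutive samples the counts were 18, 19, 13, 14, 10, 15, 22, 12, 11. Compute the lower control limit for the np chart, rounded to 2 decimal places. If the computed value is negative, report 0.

p̄ = Σdᵢ / (k·n) = 134 / (9 × 200) = 0.07444
LCL = np̄ − 3·√(np̄(1−p̄)) = 14.8889 − 3 × 3.7122 = 3.7523

3.75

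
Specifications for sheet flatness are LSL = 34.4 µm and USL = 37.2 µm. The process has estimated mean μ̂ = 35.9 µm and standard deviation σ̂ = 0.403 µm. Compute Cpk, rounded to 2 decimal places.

1.08

Cpu = (USL − μ̂) / (3σ̂) = (37.2 − 35.9) / (3 × 0.403) = 1.0753; Cpl = (μ̂ − LSL) / (3σ̂) = (35.9 − 34.4) / (3 × 0.403) = 1.2407; Cpk = min(Cpu, Cpl) = 1.0753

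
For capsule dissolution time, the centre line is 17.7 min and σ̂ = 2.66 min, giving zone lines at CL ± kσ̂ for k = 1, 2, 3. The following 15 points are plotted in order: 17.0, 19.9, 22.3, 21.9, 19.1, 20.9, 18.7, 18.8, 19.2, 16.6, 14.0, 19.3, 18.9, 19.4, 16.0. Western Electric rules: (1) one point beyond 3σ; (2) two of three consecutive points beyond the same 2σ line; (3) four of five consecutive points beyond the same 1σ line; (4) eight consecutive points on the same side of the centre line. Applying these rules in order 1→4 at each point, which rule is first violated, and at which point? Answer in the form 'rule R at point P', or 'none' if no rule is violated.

rule 4 at point 9

Zone of each point (C = within 1σ̂, B = 1σ̂–2σ̂, A = 2σ̂–3σ̂, * = beyond 3σ̂; sign = side of CL): 1:-C, 2:+C, 3:+B, 4:+B, 5:+C, 6:+B, 7:+C, 8:+C, 9:+C, 10:-C, 11:-B, 12:+C, 13:+C, 14:+C, 15:-C
Rule 4 (eight consecutive points on the same side of the centre line) is satisfied at point 9.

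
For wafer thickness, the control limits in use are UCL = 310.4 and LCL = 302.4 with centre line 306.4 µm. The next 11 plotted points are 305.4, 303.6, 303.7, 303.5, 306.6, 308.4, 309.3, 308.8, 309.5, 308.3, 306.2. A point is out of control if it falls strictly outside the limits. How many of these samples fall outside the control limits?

0

All 11 points lie within [302.4, 310.4].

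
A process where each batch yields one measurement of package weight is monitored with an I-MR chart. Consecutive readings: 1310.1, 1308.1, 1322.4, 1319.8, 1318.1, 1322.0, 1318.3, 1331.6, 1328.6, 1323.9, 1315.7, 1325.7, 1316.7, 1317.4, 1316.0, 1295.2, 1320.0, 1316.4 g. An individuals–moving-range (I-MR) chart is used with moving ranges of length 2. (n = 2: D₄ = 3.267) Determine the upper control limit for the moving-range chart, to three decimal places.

24.541

Moving ranges: 2.0, 14.3, 2.6, 1.7, 3.9, 3.7, 13.3, 3.0, 4.7, 8.2, 10.0, 9.0, 0.7, 1.4, 20.8, 24.8, 3.6; M̄R̄ = 127.7000 / 17 = 7.5118
UCL_MR = D₄·M̄R̄ = 3.267 × 7.5118 = 24.5409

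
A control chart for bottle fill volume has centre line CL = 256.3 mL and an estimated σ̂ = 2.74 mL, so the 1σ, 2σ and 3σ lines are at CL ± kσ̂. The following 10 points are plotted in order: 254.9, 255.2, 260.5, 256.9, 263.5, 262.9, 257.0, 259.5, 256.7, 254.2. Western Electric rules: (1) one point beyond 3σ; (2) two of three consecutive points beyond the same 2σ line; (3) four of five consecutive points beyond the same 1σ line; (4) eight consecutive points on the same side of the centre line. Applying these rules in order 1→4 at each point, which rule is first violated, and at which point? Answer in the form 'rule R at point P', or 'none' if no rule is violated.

Zone of each point (C = within 1σ̂, B = 1σ̂–2σ̂, A = 2σ̂–3σ̂, * = beyond 3σ̂; sign = side of CL): 1:-C, 2:-C, 3:+B, 4:+C, 5:+A, 6:+A, 7:+C, 8:+B, 9:+C, 10:-C
Rule 2 (two of three consecutive points beyond the same 2σ limit) is satisfied at point 6.

rule 2 at point 6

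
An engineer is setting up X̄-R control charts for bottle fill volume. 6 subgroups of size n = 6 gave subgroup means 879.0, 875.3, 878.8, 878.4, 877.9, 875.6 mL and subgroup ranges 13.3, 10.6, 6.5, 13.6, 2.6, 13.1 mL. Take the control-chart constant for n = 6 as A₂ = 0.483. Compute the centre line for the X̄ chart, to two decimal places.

877.50

X̄̄ = (879.0 + 875.3 + 878.8 + 878.4 + 877.9 + 875.6) / 6 = 5265.0000 / 6 = 877.5000
CL = X̄̄ = 877.5000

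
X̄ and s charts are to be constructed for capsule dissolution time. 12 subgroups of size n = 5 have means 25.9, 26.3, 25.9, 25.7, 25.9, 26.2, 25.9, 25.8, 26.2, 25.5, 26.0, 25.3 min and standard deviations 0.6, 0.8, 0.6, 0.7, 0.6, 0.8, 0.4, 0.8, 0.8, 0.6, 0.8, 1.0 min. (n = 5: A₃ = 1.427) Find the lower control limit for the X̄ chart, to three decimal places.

24.873

X̄̄ = (25.9 + 26.3 + 25.9 + 25.7 + 25.9 + 26.2 + 25.9 + 25.8 + 26.2 + 25.5 + 26.0 + 25.3) / 12 = 25.8833
s̄ = (0.6 + 0.8 + 0.6 + 0.7 + 0.6 + 0.8 + 0.4 + 0.8 + 0.8 + 0.6 + 0.8 + 1.0) / 12 = 0.7083
LCL = X̄̄ − A₃·s̄ = 25.8833 − 1.427 × 0.7083 = 24.8725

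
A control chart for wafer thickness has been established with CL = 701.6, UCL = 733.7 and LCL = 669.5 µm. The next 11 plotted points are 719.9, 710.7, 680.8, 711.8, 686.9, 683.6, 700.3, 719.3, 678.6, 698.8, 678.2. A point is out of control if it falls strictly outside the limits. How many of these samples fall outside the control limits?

0

All 11 points lie within [669.5, 733.7].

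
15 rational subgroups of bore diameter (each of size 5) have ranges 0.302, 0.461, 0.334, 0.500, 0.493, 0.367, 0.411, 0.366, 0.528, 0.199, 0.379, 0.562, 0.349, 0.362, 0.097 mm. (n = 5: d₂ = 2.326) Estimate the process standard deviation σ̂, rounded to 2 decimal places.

0.16

R̄ = (0.302 + 0.461 + 0.334 + 0.500 + 0.493 + 0.367 + 0.411 + 0.366 + 0.528 + 0.199 + 0.379 + 0.562 + 0.349 + 0.362 + 0.097) / 15 = 0.3807
σ̂ = R̄ / d₂ = 0.3807 / 2.326 = 0.1637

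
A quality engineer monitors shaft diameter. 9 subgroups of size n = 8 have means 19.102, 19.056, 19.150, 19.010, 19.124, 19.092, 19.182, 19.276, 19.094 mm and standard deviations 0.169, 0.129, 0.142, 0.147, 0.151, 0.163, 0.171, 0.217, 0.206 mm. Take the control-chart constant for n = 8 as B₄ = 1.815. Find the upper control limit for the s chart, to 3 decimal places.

0.301

s̄ = (0.169 + 0.129 + 0.142 + 0.147 + 0.151 + 0.163 + 0.171 + 0.217 + 0.206) / 9 = 0.1661
UCL_s = B₄·s̄ = 1.815 × 0.1661 = 0.3015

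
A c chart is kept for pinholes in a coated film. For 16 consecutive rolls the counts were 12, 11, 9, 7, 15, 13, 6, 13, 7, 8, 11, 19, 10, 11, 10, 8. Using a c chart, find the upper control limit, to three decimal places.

c̄ = (12 + 11 + 9 + 7 + 15 + 13 + 6 + 13 + 7 + 8 + 11 + 19 + 10 + 11 + 10 + 8) / 16 = 170 / 16 = 10.6250
UCL = c̄ + 3√c̄ = 10.6250 + 3 × √10.6250 = 10.6250 + 3 × 3.2596 = 20.4038

20.404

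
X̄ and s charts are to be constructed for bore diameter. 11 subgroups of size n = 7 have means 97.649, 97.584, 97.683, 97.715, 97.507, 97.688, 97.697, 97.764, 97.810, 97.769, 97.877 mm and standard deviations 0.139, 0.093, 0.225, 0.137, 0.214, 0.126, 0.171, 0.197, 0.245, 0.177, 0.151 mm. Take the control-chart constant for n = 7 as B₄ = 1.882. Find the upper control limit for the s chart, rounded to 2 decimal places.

0.32

s̄ = (0.139 + 0.093 + 0.225 + 0.137 + 0.214 + 0.126 + 0.171 + 0.197 + 0.245 + 0.177 + 0.151) / 11 = 0.1705
UCL_s = B₄·s̄ = 1.882 × 0.1705 = 0.3208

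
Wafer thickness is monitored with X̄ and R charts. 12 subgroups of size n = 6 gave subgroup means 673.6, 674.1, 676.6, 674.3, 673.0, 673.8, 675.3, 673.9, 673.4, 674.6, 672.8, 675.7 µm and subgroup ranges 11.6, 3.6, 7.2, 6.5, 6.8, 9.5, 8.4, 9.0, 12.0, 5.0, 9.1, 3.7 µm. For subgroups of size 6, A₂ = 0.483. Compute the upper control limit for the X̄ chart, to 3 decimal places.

677.977

X̄̄ = (673.6 + 674.1 + 676.6 + 674.3 + 673.0 + 673.8 + 675.3 + 673.9 + 673.4 + 674.6 + 672.8 + 675.7) / 12 = 8091.1000 / 12 = 674.2583
R̄ = (11.6 + 3.6 + 7.2 + 6.5 + 6.8 + 9.5 + 8.4 + 9.0 + 12.0 + 5.0 + 9.1 + 3.7) / 12 = 92.4000 / 12 = 7.7000
UCL = X̄̄ + A₂·R̄ = 674.2583 + 0.483 × 7.7000 = 677.9774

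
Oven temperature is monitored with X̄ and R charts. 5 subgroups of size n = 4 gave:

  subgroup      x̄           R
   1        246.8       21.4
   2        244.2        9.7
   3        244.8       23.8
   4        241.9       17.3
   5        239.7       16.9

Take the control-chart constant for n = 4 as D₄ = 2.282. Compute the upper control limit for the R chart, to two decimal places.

40.67

R̄ = (21.4 + 9.7 + 23.8 + 17.3 + 16.9) / 5 = 89.1000 / 5 = 17.8200
UCL_R = D₄·R̄ = 2.282 × 17.8200 = 40.6652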